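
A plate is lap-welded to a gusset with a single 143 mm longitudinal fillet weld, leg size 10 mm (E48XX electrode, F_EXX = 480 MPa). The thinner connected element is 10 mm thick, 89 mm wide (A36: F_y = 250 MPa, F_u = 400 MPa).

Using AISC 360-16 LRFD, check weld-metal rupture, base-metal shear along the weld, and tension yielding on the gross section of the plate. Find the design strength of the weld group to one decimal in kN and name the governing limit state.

Weld metal: throat = 0.707×10 = 7.07 mm, L = 143 mm. φR_n = 0.75 × 0.6 × 480 × 7.07 × 143 = 218.4 kN.
Base metal shear (10 mm plate): yield φR_n = 1.0×0.6×250×10×143 = 214.5 kN; rupture φR_n = 0.75×0.6×400×10×143 = 257.4 kN; take 214.5 kN (yield).
Tension yield (gross): A_g = 89×10 = 890 mm². φR_n = 0.90 × 250 × 890 = 200.3 kN.
Governing: min(218.4, 214.5, 200.3) = 200.3 kN → gross-section yield.

200.3 kN (gross-section yield governs)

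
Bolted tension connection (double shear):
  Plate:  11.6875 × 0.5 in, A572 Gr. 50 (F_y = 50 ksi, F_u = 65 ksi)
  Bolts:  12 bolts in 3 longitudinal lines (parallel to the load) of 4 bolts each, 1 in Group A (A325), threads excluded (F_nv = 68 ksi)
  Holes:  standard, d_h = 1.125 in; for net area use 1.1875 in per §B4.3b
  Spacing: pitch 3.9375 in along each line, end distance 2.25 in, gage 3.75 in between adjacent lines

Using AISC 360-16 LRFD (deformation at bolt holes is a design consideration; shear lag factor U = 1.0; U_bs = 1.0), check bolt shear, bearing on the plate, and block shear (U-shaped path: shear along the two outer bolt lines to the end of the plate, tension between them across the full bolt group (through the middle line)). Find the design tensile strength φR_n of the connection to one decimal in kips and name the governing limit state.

414.7 kips (block shear governs)

Bolt shear: A_b = π(1)²/4 = 0.7854 in². φR_n = 0.75 × 68 × 0.7854 × 12 × 2 = 961.3 kips.
Bearing (0.5 in plate, F_u = 65 ksi): end bolts L_c = 2.25 − 1.125/2 = 1.6875, R_n = min(1.2×1.6875×0.5×65, 2.4×1×0.5×65) = 65.813 kips/bolt; interior L_c = 3.9375 − 1.125 = 2.8125, R_n = 78 kips/bolt. φR_n = 0.75 × (3×65.813 + 9×78) = 674.6 kips.
Block shear: shear path 2×[2.25+3×3.9375] = 2×14.0625 in, A_gv = 14.063, A_nv = 2×(14.0625 − 3.5×1.1875)×0.5 = 9.9063 in²; tension across gage: (7.5 − 2×1.1875)×0.5 = 2.5625 in². R_n = min(0.6×65×9.9063, 0.6×50×14.063) + 1.0×65×2.5625 = min(386.35, 421.89) + 166.56 = 552.91 kips. φR_n = 0.75 × 552.91 = 414.7 kips.
Governing: min(961.3, 674.6, 414.7) = 414.7 kips → block shear.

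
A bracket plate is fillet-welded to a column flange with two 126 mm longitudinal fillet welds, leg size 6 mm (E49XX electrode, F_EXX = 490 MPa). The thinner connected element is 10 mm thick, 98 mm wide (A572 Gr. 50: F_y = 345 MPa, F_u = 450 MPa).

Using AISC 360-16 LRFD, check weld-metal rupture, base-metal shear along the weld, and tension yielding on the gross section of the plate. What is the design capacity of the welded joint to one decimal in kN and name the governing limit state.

Weld metal: throat = 0.707×6 = 4.242 mm, L = 2×126 = 252 mm. φR_n = 0.75 × 0.6 × 490 × 4.242 × 252 = 235.7 kN.
Base metal shear (10 mm plate): yield φR_n = 1.0×0.6×345×10×252 = 521.6 kN; rupture φR_n = 0.75×0.6×450×10×252 = 510.3 kN; take 510.3 kN (rupture).
Tension yield (gross): A_g = 98×10 = 980 mm². φR_n = 0.90 × 345 × 980 = 304.3 kN.
Governing: min(235.7, 510.3, 304.3) = 235.7 kN → weld metal.

235.7 kN (weld metal governs)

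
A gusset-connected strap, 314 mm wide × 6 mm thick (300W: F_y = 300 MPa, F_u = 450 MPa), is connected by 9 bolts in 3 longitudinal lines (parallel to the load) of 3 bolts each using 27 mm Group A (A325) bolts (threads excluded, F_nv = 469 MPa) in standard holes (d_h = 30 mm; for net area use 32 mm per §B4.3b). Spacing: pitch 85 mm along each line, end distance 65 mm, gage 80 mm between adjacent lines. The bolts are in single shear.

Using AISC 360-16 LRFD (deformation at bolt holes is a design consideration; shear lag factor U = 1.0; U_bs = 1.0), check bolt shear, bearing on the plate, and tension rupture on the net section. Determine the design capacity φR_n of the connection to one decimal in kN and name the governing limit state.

Bolt shear: A_b = π(27)²/4 = 572.56 mm². φR_n = 0.75 × 469 × 572.56 × 9 × 1 = 1812.6 kN.
Bearing (6 mm plate, F_u = 450 MPa): end bolts L_c = 65 − 30/2 = 50, R_n = min(1.2×50×6×450, 2.4×27×6×450) = 162 kN/bolt; interior L_c = 85 − 30 = 55, R_n = 174.96 kN/bolt. φR_n = 0.75 × (3×162 + 6×174.96) = 1151.8 kN.
Tension rupture (net): A_n = (314 − 3×32)×6 = 1308 mm² (U = 1.0, A_e = A_n). φR_n = 0.75 × 450 × 1308 = 441.5 kN.
Governing: min(1812.6, 1151.8, 441.5) = 441.5 kN → net-section rupture.

441.5 kN (net-section rupture governs)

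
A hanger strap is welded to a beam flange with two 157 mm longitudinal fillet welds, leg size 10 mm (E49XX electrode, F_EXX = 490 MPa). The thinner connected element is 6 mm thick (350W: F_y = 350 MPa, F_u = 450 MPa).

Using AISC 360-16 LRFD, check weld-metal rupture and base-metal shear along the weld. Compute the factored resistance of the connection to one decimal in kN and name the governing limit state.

381.5 kN (base-metal shear governs)

Weld metal: throat = 0.707×10 = 7.07 mm, L = 2×157 = 314 mm. φR_n = 0.75 × 0.6 × 490 × 7.07 × 314 = 489.5 kN.
Base metal shear (6 mm plate): yield φR_n = 1.0×0.6×350×6×314 = 395.6 kN; rupture φR_n = 0.75×0.6×450×6×314 = 381.5 kN; take 381.5 kN (rupture).
Governing: min(489.5, 381.5) = 381.5 kN → base-metal shear.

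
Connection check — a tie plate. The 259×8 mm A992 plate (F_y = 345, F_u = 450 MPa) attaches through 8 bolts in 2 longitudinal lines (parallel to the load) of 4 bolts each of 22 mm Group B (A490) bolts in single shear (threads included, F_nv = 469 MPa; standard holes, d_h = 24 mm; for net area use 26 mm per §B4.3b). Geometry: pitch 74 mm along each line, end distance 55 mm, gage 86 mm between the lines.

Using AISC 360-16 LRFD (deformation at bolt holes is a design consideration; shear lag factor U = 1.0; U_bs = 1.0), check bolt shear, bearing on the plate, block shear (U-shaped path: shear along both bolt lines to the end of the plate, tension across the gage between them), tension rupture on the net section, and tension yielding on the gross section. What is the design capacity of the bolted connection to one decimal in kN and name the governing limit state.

Bolt shear: A_b = π(22)²/4 = 380.13 mm². φR_n = 0.75 × 469 × 380.13 × 8 × 1 = 1069.7 kN.
Bearing (8 mm plate, F_u = 450 MPa): end bolts L_c = 55 − 24/2 = 43, R_n = min(1.2×43×8×450, 2.4×22×8×450) = 185.76 kN/bolt; interior L_c = 74 − 24 = 50, R_n = 190.08 kN/bolt. φR_n = 0.75 × (2×185.76 + 6×190.08) = 1134.0 kN.
Block shear: shear path 2×[55+3×74] = 2×277 mm, A_gv = 4432, A_nv = 2×(277 − 3.5×26)×8 = 2976 mm²; tension across gage: (86 − 1×26)×8 = 480 mm². R_n = min(0.6×450×2976, 0.6×345×4432) + 1.0×450×480 = min(803.52, 917.42) + 216 = 1019.5 kN. φR_n = 0.75 × 1019.5 = 764.6 kN.
Tension rupture (net): A_n = (259 − 2×26)×8 = 1656 mm² (U = 1.0, A_e = A_n). φR_n = 0.75 × 450 × 1656 = 558.9 kN.
Tension yield (gross): A_g = 259×8 = 2072 mm². φR_n = 0.90 × 345 × 2072 = 643.4 kN.
Governing: min(1069.7, 1134.0, 764.6, 558.9, 643.4) = 558.9 kN → net-section rupture.

558.9 kN (net-section rupture governs)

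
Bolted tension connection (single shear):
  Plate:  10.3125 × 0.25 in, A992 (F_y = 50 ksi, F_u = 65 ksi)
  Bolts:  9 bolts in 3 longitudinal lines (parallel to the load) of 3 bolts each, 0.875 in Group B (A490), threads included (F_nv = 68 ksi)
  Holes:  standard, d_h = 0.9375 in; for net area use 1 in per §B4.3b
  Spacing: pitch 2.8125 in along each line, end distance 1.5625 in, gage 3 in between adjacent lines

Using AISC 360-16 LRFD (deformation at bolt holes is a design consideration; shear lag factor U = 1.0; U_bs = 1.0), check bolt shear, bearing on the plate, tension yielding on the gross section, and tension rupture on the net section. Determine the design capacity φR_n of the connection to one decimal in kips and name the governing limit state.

Bolt shear: A_b = π(0.875)²/4 = 0.60132 in². φR_n = 0.75 × 68 × 0.60132 × 9 × 1 = 276.0 kips.
Bearing (0.25 in plate, F_u = 65 ksi): end bolts L_c = 1.5625 − 0.9375/2 = 1.09375, R_n = min(1.2×1.09375×0.25×65, 2.4×0.875×0.25×65) = 21.328 kips/bolt; interior L_c = 2.8125 − 0.9375 = 1.875, R_n = 34.125 kips/bolt. φR_n = 0.75 × (3×21.328 + 6×34.125) = 201.6 kips.
Tension yield (gross): A_g = 10.3125×0.25 = 2.5781 in². φR_n = 0.90 × 50 × 2.5781 = 116.0 kips.
Tension rupture (net): A_n = (10.3125 − 3×1)×0.25 = 1.8281 in² (U = 1.0, A_e = A_n). φR_n = 0.75 × 65 × 1.8281 = 89.1 kips.
Governing: min(276.0, 201.6, 116.0, 89.1) = 89.1 kips → net-section rupture.

89.1 kips (net-section rupture governs)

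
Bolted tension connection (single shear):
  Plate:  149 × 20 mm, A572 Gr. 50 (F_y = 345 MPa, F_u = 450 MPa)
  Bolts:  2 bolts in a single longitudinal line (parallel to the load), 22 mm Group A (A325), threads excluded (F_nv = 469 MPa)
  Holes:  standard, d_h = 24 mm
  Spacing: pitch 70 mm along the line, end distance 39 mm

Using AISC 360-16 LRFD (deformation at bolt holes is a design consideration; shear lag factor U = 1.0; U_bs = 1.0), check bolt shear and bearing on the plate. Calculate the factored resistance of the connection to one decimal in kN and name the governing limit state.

Bolt shear: A_b = π(22)²/4 = 380.13 mm². φR_n = 0.75 × 469 × 380.13 × 2 × 1 = 267.4 kN.
Bearing (20 mm plate, F_u = 450 MPa): end bolts L_c = 39 − 24/2 = 27, R_n = min(1.2×27×20×450, 2.4×22×20×450) = 291.6 kN/bolt; interior L_c = 70 − 24 = 46, R_n = 475.2 kN/bolt. φR_n = 0.75 × (1×291.6 + 1×475.2) = 575.1 kN.
Governing: min(267.4, 575.1) = 267.4 kN → bolt shear.

267.4 kN (bolt shear governs)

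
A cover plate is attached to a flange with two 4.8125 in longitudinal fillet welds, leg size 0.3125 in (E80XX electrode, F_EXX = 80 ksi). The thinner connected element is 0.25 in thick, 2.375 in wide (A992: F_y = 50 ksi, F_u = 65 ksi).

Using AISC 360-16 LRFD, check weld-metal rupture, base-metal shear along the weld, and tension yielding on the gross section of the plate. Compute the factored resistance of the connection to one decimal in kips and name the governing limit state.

Weld metal: throat = 0.707×0.3125 = 0.22094 in, L = 2×4.8125 = 9.625 in. φR_n = 0.75 × 0.6 × 80 × 0.22094 × 9.625 = 76.6 kips.
Base metal shear (0.25 in plate): yield φR_n = 1.0×0.6×50×0.25×9.625 = 72.2 kips; rupture φR_n = 0.75×0.6×65×0.25×9.625 = 70.4 kips; take 70.4 kips (rupture).
Tension yield (gross): A_g = 2.375×0.25 = 0.59375 in². φR_n = 0.90 × 50 × 0.59375 = 26.7 kips.
Governing: min(76.6, 70.4, 26.7) = 26.7 kips → gross-section yield.

26.7 kips (gross-section yield governs)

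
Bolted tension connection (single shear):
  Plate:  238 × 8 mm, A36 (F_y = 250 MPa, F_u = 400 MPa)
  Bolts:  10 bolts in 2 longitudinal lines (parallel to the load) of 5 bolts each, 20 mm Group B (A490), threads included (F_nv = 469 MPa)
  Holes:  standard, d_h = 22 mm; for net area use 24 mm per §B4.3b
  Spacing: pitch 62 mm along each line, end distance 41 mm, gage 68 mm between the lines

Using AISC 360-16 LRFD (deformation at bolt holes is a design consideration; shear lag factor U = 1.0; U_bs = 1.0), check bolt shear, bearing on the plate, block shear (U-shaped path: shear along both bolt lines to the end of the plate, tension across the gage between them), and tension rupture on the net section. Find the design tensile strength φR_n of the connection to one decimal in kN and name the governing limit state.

Bolt shear: A_b = π(20)²/4 = 314.16 mm². φR_n = 0.75 × 469 × 314.16 × 10 × 1 = 1105.1 kN.
Bearing (8 mm plate, F_u = 400 MPa): end bolts L_c = 41 − 22/2 = 30, R_n = min(1.2×30×8×400, 2.4×20×8×400) = 115.2 kN/bolt; interior L_c = 62 − 22 = 40, R_n = 153.6 kN/bolt. φR_n = 0.75 × (2×115.2 + 8×153.6) = 1094.4 kN.
Block shear: shear path 2×[41+4×62] = 2×289 mm, A_gv = 4624, A_nv = 2×(289 − 4.5×24)×8 = 2896 mm²; tension across gage: (68 − 1×24)×8 = 352 mm². R_n = min(0.6×400×2896, 0.6×250×4624) + 1.0×400×352 = min(695.04, 693.6) + 140.8 = 834.4 kN. φR_n = 0.75 × 834.4 = 625.8 kN.
Tension rupture (net): A_n = (238 − 2×24)×8 = 1520 mm² (U = 1.0, A_e = A_n). φR_n = 0.75 × 400 × 1520 = 456.0 kN.
Governing: min(1105.1, 1094.4, 625.8, 456.0) = 456.0 kN → net-section rupture.

456.0 kN (net-section rupture governs)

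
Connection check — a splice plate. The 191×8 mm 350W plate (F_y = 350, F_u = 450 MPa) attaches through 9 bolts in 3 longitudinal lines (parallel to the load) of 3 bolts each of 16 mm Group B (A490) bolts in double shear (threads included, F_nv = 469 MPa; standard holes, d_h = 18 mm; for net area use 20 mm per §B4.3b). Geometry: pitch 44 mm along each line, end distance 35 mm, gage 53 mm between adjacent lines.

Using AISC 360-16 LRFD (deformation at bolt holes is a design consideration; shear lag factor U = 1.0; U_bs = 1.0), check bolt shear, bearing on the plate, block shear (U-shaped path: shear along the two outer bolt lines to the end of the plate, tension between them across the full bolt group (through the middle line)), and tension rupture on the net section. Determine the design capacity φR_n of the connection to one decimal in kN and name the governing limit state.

Bolt shear: A_b = π(16)²/4 = 201.06 mm². φR_n = 0.75 × 469 × 201.06 × 9 × 2 = 1273.0 kN.
Bearing (8 mm plate, F_u = 450 MPa): end bolts L_c = 35 − 18/2 = 26, R_n = min(1.2×26×8×450, 2.4×16×8×450) = 112.32 kN/bolt; interior L_c = 44 − 18 = 26, R_n = 112.32 kN/bolt. φR_n = 0.75 × (3×112.32 + 6×112.32) = 758.2 kN.
Block shear: shear path 2×[35+2×44] = 2×123 mm, A_gv = 1968, A_nv = 2×(123 − 2.5×20)×8 = 1168 mm²; tension across gage: (106 − 2×20)×8 = 528 mm². R_n = min(0.6×450×1168, 0.6×350×1968) + 1.0×450×528 = min(315.36, 413.28) + 237.6 = 552.96 kN. φR_n = 0.75 × 552.96 = 414.7 kN.
Tension rupture (net): A_n = (191 − 3×20)×8 = 1048 mm² (U = 1.0, A_e = A_n). φR_n = 0.75 × 450 × 1048 = 353.7 kN.
Governing: min(1273.0, 758.2, 414.7, 353.7) = 353.7 kN → net-section rupture.

353.7 kN (net-section rupture governs)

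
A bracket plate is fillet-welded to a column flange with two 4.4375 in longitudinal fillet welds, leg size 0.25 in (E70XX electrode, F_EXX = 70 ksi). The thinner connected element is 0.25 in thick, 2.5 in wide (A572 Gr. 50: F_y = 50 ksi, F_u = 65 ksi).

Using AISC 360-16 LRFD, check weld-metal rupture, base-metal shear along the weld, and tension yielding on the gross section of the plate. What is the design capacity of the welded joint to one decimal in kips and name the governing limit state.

28.1 kips (gross-section yield governs)

Weld metal: throat = 0.707×0.25 = 0.17675 in, L = 2×4.4375 = 8.875 in. φR_n = 0.75 × 0.6 × 70 × 0.17675 × 8.875 = 49.4 kips.
Base metal shear (0.25 in plate): yield φR_n = 1.0×0.6×50×0.25×8.875 = 66.6 kips; rupture φR_n = 0.75×0.6×65×0.25×8.875 = 64.9 kips; take 64.9 kips (rupture).
Tension yield (gross): A_g = 2.5×0.25 = 0.625 in². φR_n = 0.90 × 50 × 0.625 = 28.1 kips.
Governing: min(49.4, 64.9, 28.1) = 28.1 kips → gross-section yield.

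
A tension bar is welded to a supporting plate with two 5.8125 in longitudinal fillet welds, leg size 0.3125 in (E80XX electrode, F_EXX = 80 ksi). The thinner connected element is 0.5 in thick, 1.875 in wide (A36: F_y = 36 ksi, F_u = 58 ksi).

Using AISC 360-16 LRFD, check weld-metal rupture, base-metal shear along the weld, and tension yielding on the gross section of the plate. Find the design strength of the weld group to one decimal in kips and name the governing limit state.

30.4 kips (gross-section yield governs)

Weld metal: throat = 0.707×0.3125 = 0.22094 in, L = 2×5.8125 = 11.625 in. φR_n = 0.75 × 0.6 × 80 × 0.22094 × 11.625 = 92.5 kips.
Base metal shear (0.5 in plate): yield φR_n = 1.0×0.6×36×0.5×11.625 = 125.6 kips; rupture φR_n = 0.75×0.6×58×0.5×11.625 = 151.7 kips; take 125.6 kips (yield).
Tension yield (gross): A_g = 1.875×0.5 = 0.9375 in². φR_n = 0.90 × 36 × 0.9375 = 30.4 kips.
Governing: min(92.5, 125.6, 30.4) = 30.4 kips → gross-section yield.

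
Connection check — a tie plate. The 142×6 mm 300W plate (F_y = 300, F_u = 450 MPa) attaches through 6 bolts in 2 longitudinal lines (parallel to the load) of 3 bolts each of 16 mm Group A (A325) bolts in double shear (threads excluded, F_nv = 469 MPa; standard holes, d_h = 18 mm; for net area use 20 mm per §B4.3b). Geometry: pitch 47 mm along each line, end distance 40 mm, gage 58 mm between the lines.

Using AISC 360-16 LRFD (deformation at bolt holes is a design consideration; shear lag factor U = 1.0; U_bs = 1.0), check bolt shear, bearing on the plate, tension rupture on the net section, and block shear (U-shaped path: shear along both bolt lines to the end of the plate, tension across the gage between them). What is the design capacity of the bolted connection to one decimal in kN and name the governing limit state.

Bolt shear: A_b = π(16)²/4 = 201.06 mm². φR_n = 0.75 × 469 × 201.06 × 6 × 2 = 848.7 kN.
Bearing (6 mm plate, F_u = 450 MPa): end bolts L_c = 40 − 18/2 = 31, R_n = min(1.2×31×6×450, 2.4×16×6×450) = 100.44 kN/bolt; interior L_c = 47 − 18 = 29, R_n = 93.96 kN/bolt. φR_n = 0.75 × (2×100.44 + 4×93.96) = 432.5 kN.
Tension rupture (net): A_n = (142 − 2×20)×6 = 612 mm² (U = 1.0, A_e = A_n). φR_n = 0.75 × 450 × 612 = 206.6 kN.
Block shear: shear path 2×[40+2×47] = 2×134 mm, A_gv = 1608, A_nv = 2×(134 − 2.5×20)×6 = 1008 mm²; tension across gage: (58 − 1×20)×6 = 228 mm². R_n = min(0.6×450×1008, 0.6×300×1608) + 1.0×450×228 = min(272.16, 289.44) + 102.6 = 374.76 kN. φR_n = 0.75 × 374.76 = 281.1 kN.
Governing: min(848.7, 432.5, 206.6, 281.1) = 206.6 kN → net-section rupture.

206.6 kN (net-section rupture governs)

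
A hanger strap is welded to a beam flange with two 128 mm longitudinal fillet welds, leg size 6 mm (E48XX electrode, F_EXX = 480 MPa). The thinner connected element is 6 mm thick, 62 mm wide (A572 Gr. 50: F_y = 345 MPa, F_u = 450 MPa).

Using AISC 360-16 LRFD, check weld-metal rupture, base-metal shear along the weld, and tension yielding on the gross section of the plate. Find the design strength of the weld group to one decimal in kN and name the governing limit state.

Weld metal: throat = 0.707×6 = 4.242 mm, L = 2×128 = 256 mm. φR_n = 0.75 × 0.6 × 480 × 4.242 × 256 = 234.6 kN.
Base metal shear (6 mm plate): yield φR_n = 1.0×0.6×345×6×256 = 318.0 kN; rupture φR_n = 0.75×0.6×450×6×256 = 311.0 kN; take 311.0 kN (rupture).
Tension yield (gross): A_g = 62×6 = 372 mm². φR_n = 0.90 × 345 × 372 = 115.5 kN.
Governing: min(234.6, 311.0, 115.5) = 115.5 kN → gross-section yield.

115.5 kN (gross-section yield governs)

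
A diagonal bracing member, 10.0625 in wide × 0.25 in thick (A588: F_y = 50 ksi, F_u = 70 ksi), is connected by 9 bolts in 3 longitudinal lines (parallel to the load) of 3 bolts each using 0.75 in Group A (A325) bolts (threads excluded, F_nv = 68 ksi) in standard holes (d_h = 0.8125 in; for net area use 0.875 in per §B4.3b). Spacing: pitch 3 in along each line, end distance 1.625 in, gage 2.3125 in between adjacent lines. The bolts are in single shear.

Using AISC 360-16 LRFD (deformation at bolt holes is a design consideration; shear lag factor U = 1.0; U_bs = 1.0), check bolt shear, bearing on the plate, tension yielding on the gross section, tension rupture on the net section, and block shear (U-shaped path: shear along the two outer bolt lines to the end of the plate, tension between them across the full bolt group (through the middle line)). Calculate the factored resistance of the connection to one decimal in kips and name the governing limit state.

Bolt shear: A_b = π(0.75)²/4 = 0.44179 in². φR_n = 0.75 × 68 × 0.44179 × 9 × 1 = 202.8 kips.
Bearing (0.25 in plate, F_u = 70 ksi): end bolts L_c = 1.625 − 0.8125/2 = 1.21875, R_n = min(1.2×1.21875×0.25×70, 2.4×0.75×0.25×70) = 25.594 kips/bolt; interior L_c = 3 − 0.8125 = 2.1875, R_n = 31.5 kips/bolt. φR_n = 0.75 × (3×25.594 + 6×31.5) = 199.3 kips.
Tension yield (gross): A_g = 10.0625×0.25 = 2.5156 in². φR_n = 0.90 × 50 × 2.5156 = 113.2 kips.
Tension rupture (net): A_n = (10.0625 − 3×0.875)×0.25 = 1.8594 in² (U = 1.0, A_e = A_n). φR_n = 0.75 × 70 × 1.8594 = 97.6 kips.
Block shear: shear path 2×[1.625+2×3] = 2×7.625 in, A_gv = 3.8125, A_nv = 2×(7.625 − 2.5×0.875)×0.25 = 2.7188 in²; tension across gage: (4.625 − 2×0.875)×0.25 = 0.71875 in². R_n = min(0.6×70×2.7188, 0.6×50×3.8125) + 1.0×70×0.71875 = min(114.19, 114.38) + 50.313 = 164.5 kips. φR_n = 0.75 × 164.5 = 123.4 kips.
Governing: min(202.8, 199.3, 113.2, 97.6, 123.4) = 97.6 kips → net-section rupture.

97.6 kips (net-section rupture governs)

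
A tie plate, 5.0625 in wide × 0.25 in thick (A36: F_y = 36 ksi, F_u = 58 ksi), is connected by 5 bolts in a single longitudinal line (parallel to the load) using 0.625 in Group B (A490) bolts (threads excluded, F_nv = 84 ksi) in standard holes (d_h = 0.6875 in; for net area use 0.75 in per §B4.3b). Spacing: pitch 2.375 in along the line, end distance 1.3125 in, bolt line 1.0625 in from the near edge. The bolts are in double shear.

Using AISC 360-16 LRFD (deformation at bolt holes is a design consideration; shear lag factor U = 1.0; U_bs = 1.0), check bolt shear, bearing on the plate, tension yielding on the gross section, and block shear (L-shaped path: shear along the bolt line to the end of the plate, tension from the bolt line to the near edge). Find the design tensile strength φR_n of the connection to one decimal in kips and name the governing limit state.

Bolt shear: A_b = π(0.625)²/4 = 0.3068 in². φR_n = 0.75 × 84 × 0.3068 × 5 × 2 = 193.3 kips.
Bearing (0.25 in plate, F_u = 58 ksi): end bolts L_c = 1.3125 − 0.6875/2 = 0.96875, R_n = min(1.2×0.96875×0.25×58, 2.4×0.625×0.25×58) = 16.856 kips/bolt; interior L_c = 2.375 − 0.6875 = 1.6875, R_n = 21.75 kips/bolt. φR_n = 0.75 × (1×16.856 + 4×21.75) = 77.9 kips.
Tension yield (gross): A_g = 5.0625×0.25 = 1.2656 in². φR_n = 0.90 × 36 × 1.2656 = 41.0 kips.
Block shear: shear path 1×[1.3125+4×2.375] = 1×10.8125 in, A_gv = 2.7031, A_nv = 1×(10.8125 − 4.5×0.75)×0.25 = 1.8594 in²; tension to near edge: (1.0625 − 0.5×0.75)×0.25 = 0.17188 in². R_n = min(0.6×58×1.8594, 0.6×36×2.7031) + 1.0×58×0.17188 = min(64.707, 58.387) + 9.969 = 68.356 kips. φR_n = 0.75 × 68.356 = 51.3 kips.
Governing: min(193.3, 77.9, 41.0, 51.3) = 41.0 kips → gross-section yield.

41.0 kips (gross-section yield governs)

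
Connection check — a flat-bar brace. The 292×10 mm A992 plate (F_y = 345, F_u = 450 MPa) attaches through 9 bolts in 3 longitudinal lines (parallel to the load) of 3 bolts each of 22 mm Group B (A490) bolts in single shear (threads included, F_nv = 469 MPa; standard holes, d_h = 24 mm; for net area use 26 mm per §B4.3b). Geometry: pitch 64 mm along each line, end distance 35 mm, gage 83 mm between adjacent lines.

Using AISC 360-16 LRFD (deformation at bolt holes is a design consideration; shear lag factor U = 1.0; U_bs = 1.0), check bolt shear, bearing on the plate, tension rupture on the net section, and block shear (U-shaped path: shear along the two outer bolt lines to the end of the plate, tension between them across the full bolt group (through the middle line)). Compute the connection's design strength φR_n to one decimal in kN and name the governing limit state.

722.3 kN (net-section rupture governs)

Bolt shear: A_b = π(22)²/4 = 380.13 mm². φR_n = 0.75 × 469 × 380.13 × 9 × 1 = 1203.4 kN.
Bearing (10 mm plate, F_u = 450 MPa): end bolts L_c = 35 − 24/2 = 23, R_n = min(1.2×23×10×450, 2.4×22×10×450) = 124.2 kN/bolt; interior L_c = 64 − 24 = 40, R_n = 216 kN/bolt. φR_n = 0.75 × (3×124.2 + 6×216) = 1251.5 kN.
Tension rupture (net): A_n = (292 − 3×26)×10 = 2140 mm² (U = 1.0, A_e = A_n). φR_n = 0.75 × 450 × 2140 = 722.3 kN.
Block shear: shear path 2×[35+2×64] = 2×163 mm, A_gv = 3260, A_nv = 2×(163 − 2.5×26)×10 = 1960 mm²; tension across gage: (166 − 2×26)×10 = 1140 mm². R_n = min(0.6×450×1960, 0.6×345×3260) + 1.0×450×1140 = min(529.2, 674.82) + 513 = 1042.2 kN. φR_n = 0.75 × 1042.2 = 781.7 kN.
Governing: min(1203.4, 1251.5, 722.3, 781.7) = 722.3 kN → net-section rupture.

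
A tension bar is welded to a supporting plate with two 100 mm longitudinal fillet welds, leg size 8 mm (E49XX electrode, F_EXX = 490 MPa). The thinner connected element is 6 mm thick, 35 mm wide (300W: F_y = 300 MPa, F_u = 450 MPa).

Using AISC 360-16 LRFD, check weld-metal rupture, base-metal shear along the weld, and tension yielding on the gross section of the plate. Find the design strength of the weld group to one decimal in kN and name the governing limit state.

56.7 kN (gross-section yield governs)

Weld metal: throat = 0.707×8 = 5.656 mm, L = 2×100 = 200 mm. φR_n = 0.75 × 0.6 × 490 × 5.656 × 200 = 249.4 kN.
Base metal shear (6 mm plate): yield φR_n = 1.0×0.6×300×6×200 = 216.0 kN; rupture φR_n = 0.75×0.6×450×6×200 = 243.0 kN; take 216.0 kN (yield).
Tension yield (gross): A_g = 35×6 = 210 mm². φR_n = 0.90 × 300 × 210 = 56.7 kN.
Governing: min(249.4, 216.0, 56.7) = 56.7 kN → gross-section yield.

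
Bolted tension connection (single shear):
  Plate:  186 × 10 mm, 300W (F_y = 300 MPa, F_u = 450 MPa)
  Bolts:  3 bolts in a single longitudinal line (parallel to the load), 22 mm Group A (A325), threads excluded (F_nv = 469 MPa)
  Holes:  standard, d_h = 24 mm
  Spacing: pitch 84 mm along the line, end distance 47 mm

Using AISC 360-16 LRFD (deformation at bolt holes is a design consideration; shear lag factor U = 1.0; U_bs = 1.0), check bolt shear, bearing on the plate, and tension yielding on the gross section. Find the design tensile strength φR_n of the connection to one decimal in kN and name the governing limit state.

Bolt shear: A_b = π(22)²/4 = 380.13 mm². φR_n = 0.75 × 469 × 380.13 × 3 × 1 = 401.1 kN.
Bearing (10 mm plate, F_u = 450 MPa): end bolts L_c = 47 − 24/2 = 35, R_n = min(1.2×35×10×450, 2.4×22×10×450) = 189 kN/bolt; interior L_c = 84 − 24 = 60, R_n = 237.6 kN/bolt. φR_n = 0.75 × (1×189 + 2×237.6) = 498.2 kN.
Tension yield (gross): A_g = 186×10 = 1860 mm². φR_n = 0.90 × 300 × 1860 = 502.2 kN.
Governing: min(401.1, 498.2, 502.2) = 401.1 kN → bolt shear.

401.1 kN (bolt shear governs)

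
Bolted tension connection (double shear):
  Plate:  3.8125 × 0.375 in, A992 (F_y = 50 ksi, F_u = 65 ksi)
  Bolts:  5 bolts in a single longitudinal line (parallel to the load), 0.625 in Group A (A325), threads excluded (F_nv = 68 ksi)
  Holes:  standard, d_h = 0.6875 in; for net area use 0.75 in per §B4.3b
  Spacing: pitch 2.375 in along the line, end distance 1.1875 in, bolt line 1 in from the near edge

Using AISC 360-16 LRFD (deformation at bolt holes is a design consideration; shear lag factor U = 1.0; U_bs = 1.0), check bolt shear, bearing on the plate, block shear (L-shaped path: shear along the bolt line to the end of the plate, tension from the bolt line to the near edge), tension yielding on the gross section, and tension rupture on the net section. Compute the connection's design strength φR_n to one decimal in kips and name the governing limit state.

Bolt shear: A_b = π(0.625)²/4 = 0.3068 in². φR_n = 0.75 × 68 × 0.3068 × 5 × 2 = 156.5 kips.
Bearing (0.375 in plate, F_u = 65 ksi): end bolts L_c = 1.1875 − 0.6875/2 = 0.84375, R_n = min(1.2×0.84375×0.375×65, 2.4×0.625×0.375×65) = 24.68 kips/bolt; interior L_c = 2.375 − 0.6875 = 1.6875, R_n = 36.563 kips/bolt. φR_n = 0.75 × (1×24.68 + 4×36.563) = 128.2 kips.
Block shear: shear path 1×[1.1875+4×2.375] = 1×10.6875 in, A_gv = 4.0078, A_nv = 1×(10.6875 − 4.5×0.75)×0.375 = 2.7422 in²; tension to near edge: (1 − 0.5×0.75)×0.375 = 0.23438 in². R_n = min(0.6×65×2.7422, 0.6×50×4.0078) + 1.0×65×0.23438 = min(106.95, 120.23) + 15.235 = 122.19 kips. φR_n = 0.75 × 122.19 = 91.6 kips.
Tension yield (gross): A_g = 3.8125×0.375 = 1.4297 in². φR_n = 0.90 × 50 × 1.4297 = 64.3 kips.
Tension rupture (net): A_n = (3.8125 − 1×0.75)×0.375 = 1.1484 in² (U = 1.0, A_e = A_n). φR_n = 0.75 × 65 × 1.1484 = 56.0 kips.
Governing: min(156.5, 128.2, 91.6, 64.3, 56.0) = 56.0 kips → net-section rupture.

56.0 kips (net-section rupture governs)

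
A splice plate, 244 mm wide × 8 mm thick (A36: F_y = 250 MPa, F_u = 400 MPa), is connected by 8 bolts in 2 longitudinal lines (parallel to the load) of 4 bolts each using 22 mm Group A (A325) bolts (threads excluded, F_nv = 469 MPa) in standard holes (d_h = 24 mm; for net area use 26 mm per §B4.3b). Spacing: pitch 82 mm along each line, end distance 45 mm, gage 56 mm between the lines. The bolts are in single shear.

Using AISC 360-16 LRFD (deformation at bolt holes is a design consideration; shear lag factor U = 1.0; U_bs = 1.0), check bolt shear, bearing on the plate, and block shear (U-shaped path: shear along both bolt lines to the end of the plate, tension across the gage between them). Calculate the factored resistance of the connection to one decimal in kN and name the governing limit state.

Bolt shear: A_b = π(22)²/4 = 380.13 mm². φR_n = 0.75 × 469 × 380.13 × 8 × 1 = 1069.7 kN.
Bearing (8 mm plate, F_u = 400 MPa): end bolts L_c = 45 − 24/2 = 33, R_n = min(1.2×33×8×400, 2.4×22×8×400) = 126.72 kN/bolt; interior L_c = 82 − 24 = 58, R_n = 168.96 kN/bolt. φR_n = 0.75 × (2×126.72 + 6×168.96) = 950.4 kN.
Block shear: shear path 2×[45+3×82] = 2×291 mm, A_gv = 4656, A_nv = 2×(291 − 3.5×26)×8 = 3200 mm²; tension across gage: (56 − 1×26)×8 = 240 mm². R_n = min(0.6×400×3200, 0.6×250×4656) + 1.0×400×240 = min(768, 698.4) + 96 = 794.4 kN. φR_n = 0.75 × 794.4 = 595.8 kN.
Governing: min(1069.7, 950.4, 595.8) = 595.8 kN → block shear.

595.8 kN (block shear governs)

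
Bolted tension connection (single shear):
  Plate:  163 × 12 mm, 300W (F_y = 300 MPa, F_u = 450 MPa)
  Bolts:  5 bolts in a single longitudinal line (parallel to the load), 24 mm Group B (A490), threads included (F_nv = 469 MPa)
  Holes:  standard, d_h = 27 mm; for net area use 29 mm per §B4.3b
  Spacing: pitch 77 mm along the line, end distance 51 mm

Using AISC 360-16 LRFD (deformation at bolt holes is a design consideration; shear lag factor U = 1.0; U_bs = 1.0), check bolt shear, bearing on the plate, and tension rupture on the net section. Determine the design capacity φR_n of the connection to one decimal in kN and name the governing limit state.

Bolt shear: A_b = π(24)²/4 = 452.39 mm². φR_n = 0.75 × 469 × 452.39 × 5 × 1 = 795.6 kN.
Bearing (12 mm plate, F_u = 450 MPa): end bolts L_c = 51 − 27/2 = 37.5, R_n = min(1.2×37.5×12×450, 2.4×24×12×450) = 243 kN/bolt; interior L_c = 77 − 27 = 50, R_n = 311.04 kN/bolt. φR_n = 0.75 × (1×243 + 4×311.04) = 1115.4 kN.
Tension rupture (net): A_n = (163 − 1×29)×12 = 1608 mm² (U = 1.0, A_e = A_n). φR_n = 0.75 × 450 × 1608 = 542.7 kN.
Governing: min(795.6, 1115.4, 542.7) = 542.7 kN → net-section rupture.

542.7 kN (net-section rupture governs)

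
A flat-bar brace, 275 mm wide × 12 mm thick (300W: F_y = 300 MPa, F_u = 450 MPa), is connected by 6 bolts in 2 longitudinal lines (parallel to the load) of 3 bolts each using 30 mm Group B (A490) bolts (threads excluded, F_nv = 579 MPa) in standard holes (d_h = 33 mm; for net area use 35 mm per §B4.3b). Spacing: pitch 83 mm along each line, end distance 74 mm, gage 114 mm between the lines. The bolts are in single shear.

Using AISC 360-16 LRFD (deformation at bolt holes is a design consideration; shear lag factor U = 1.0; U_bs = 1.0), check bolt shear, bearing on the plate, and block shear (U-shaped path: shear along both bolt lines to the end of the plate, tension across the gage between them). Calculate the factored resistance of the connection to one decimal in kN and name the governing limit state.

Bolt shear: A_b = π(30)²/4 = 706.86 mm². φR_n = 0.75 × 579 × 706.86 × 6 × 1 = 1841.7 kN.
Bearing (12 mm plate, F_u = 450 MPa): end bolts L_c = 74 − 33/2 = 57.5, R_n = min(1.2×57.5×12×450, 2.4×30×12×450) = 372.6 kN/bolt; interior L_c = 83 − 33 = 50, R_n = 324 kN/bolt. φR_n = 0.75 × (2×372.6 + 4×324) = 1530.9 kN.
Block shear: shear path 2×[74+2×83] = 2×240 mm, A_gv = 5760, A_nv = 2×(240 − 2.5×35)×12 = 3660 mm²; tension across gage: (114 − 1×35)×12 = 948 mm². R_n = min(0.6×450×3660, 0.6×300×5760) + 1.0×450×948 = min(988.2, 1036.8) + 426.6 = 1414.8 kN. φR_n = 0.75 × 1414.8 = 1061.1 kN.
Governing: min(1841.7, 1530.9, 1061.1) = 1061.1 kN → block shear.

1061.1 kN (block shear governs)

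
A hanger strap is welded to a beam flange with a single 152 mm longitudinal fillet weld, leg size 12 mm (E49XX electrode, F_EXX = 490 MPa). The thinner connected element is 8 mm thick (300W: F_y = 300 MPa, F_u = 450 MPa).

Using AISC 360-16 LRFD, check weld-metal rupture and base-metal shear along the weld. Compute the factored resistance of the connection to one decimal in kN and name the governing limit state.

218.9 kN (base-metal shear governs)

Weld metal: throat = 0.707×12 = 8.484 mm, L = 152 mm. φR_n = 0.75 × 0.6 × 490 × 8.484 × 152 = 284.3 kN.
Base metal shear (8 mm plate): yield φR_n = 1.0×0.6×300×8×152 = 218.9 kN; rupture φR_n = 0.75×0.6×450×8×152 = 246.2 kN; take 218.9 kN (yield).
Governing: min(284.3, 218.9) = 218.9 kN → base-metal shear.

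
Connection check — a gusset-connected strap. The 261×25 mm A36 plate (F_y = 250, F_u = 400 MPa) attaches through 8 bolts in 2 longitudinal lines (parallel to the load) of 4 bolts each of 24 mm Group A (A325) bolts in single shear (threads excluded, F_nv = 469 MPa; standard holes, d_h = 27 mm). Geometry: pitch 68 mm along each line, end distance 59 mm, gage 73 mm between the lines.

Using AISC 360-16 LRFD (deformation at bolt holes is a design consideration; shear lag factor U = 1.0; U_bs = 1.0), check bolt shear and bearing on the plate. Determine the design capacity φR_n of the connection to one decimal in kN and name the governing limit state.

1273.0 kN (bolt shear governs)

Bolt shear: A_b = π(24)²/4 = 452.39 mm². φR_n = 0.75 × 469 × 452.39 × 8 × 1 = 1273.0 kN.
Bearing (25 mm plate, F_u = 400 MPa): end bolts L_c = 59 − 27/2 = 45.5, R_n = min(1.2×45.5×25×400, 2.4×24×25×400) = 546 kN/bolt; interior L_c = 68 − 27 = 41, R_n = 492 kN/bolt. φR_n = 0.75 × (2×546 + 6×492) = 3033.0 kN.
Governing: min(1273.0, 3033.0) = 1273.0 kN → bolt shear.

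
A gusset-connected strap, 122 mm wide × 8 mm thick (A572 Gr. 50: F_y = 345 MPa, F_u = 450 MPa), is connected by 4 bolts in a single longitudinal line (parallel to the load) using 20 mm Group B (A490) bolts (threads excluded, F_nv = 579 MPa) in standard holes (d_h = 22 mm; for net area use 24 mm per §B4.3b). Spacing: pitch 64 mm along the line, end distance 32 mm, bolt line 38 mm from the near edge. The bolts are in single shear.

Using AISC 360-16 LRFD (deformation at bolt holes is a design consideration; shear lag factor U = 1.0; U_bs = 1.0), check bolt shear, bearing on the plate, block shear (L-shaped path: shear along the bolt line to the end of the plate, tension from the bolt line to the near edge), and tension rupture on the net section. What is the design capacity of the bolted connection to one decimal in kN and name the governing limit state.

Bolt shear: A_b = π(20)²/4 = 314.16 mm². φR_n = 0.75 × 579 × 314.16 × 4 × 1 = 545.7 kN.
Bearing (8 mm plate, F_u = 450 MPa): end bolts L_c = 32 − 22/2 = 21, R_n = min(1.2×21×8×450, 2.4×20×8×450) = 90.72 kN/bolt; interior L_c = 64 − 22 = 42, R_n = 172.8 kN/bolt. φR_n = 0.75 × (1×90.72 + 3×172.8) = 456.8 kN.
Block shear: shear path 1×[32+3×64] = 1×224 mm, A_gv = 1792, A_nv = 1×(224 − 3.5×24)×8 = 1120 mm²; tension to near edge: (38 − 0.5×24)×8 = 208 mm². R_n = min(0.6×450×1120, 0.6×345×1792) + 1.0×450×208 = min(302.4, 370.94) + 93.6 = 396 kN. φR_n = 0.75 × 396 = 297.0 kN.
Tension rupture (net): A_n = (122 − 1×24)×8 = 784 mm² (U = 1.0, A_e = A_n). φR_n = 0.75 × 450 × 784 = 264.6 kN.
Governing: min(545.7, 456.8, 297.0, 264.6) = 264.6 kN → net-section rupture.

264.6 kN (net-section rupture governs)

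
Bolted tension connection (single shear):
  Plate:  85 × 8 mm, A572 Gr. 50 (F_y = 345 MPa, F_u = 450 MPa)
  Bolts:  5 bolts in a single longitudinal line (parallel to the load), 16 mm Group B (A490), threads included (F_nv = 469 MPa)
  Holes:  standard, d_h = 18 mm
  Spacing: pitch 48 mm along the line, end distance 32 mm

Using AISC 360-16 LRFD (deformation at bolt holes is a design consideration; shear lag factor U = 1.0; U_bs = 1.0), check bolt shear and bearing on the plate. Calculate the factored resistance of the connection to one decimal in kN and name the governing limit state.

Bolt shear: A_b = π(16)²/4 = 201.06 mm². φR_n = 0.75 × 469 × 201.06 × 5 × 1 = 353.6 kN.
Bearing (8 mm plate, F_u = 450 MPa): end bolts L_c = 32 − 18/2 = 23, R_n = min(1.2×23×8×450, 2.4×16×8×450) = 99.36 kN/bolt; interior L_c = 48 − 18 = 30, R_n = 129.6 kN/bolt. φR_n = 0.75 × (1×99.36 + 4×129.6) = 463.3 kN.
Governing: min(353.6, 463.3) = 353.6 kN → bolt shear.

353.6 kN (bolt shear governs)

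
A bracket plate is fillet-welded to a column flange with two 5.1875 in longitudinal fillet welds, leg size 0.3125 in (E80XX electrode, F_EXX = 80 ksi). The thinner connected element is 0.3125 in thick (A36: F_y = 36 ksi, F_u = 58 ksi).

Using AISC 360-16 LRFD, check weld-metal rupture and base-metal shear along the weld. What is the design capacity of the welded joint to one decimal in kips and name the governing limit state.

70.0 kips (base-metal shear governs)

Weld metal: throat = 0.707×0.3125 = 0.22094 in, L = 2×5.1875 = 10.375 in. φR_n = 0.75 × 0.6 × 80 × 0.22094 × 10.375 = 82.5 kips.
Base metal shear (0.3125 in plate): yield φR_n = 1.0×0.6×36×0.3125×10.375 = 70.0 kips; rupture φR_n = 0.75×0.6×58×0.3125×10.375 = 84.6 kips; take 70.0 kips (yield).
Governing: min(82.5, 70.0) = 70.0 kips → base-metal shear.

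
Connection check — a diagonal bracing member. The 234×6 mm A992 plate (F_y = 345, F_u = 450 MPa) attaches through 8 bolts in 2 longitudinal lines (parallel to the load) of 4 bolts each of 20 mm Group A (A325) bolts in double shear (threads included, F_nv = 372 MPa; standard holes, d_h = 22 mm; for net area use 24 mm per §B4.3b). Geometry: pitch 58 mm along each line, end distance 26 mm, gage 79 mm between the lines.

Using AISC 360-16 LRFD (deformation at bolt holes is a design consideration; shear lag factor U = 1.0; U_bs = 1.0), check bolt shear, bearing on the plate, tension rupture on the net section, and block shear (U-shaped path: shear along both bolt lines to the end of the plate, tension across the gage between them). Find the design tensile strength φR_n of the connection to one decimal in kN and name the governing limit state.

376.7 kN (net-section rupture governs)

Bolt shear: A_b = π(20)²/4 = 314.16 mm². φR_n = 0.75 × 372 × 314.16 × 8 × 2 = 1402.4 kN.
Bearing (6 mm plate, F_u = 450 MPa): end bolts L_c = 26 − 22/2 = 15, R_n = min(1.2×15×6×450, 2.4×20×6×450) = 48.6 kN/bolt; interior L_c = 58 − 22 = 36, R_n = 116.64 kN/bolt. φR_n = 0.75 × (2×48.6 + 6×116.64) = 597.8 kN.
Tension rupture (net): A_n = (234 − 2×24)×6 = 1116 mm² (U = 1.0, A_e = A_n). φR_n = 0.75 × 450 × 1116 = 376.7 kN.
Block shear: shear path 2×[26+3×58] = 2×200 mm, A_gv = 2400, A_nv = 2×(200 − 3.5×24)×6 = 1392 mm²; tension across gage: (79 − 1×24)×6 = 330 mm². R_n = min(0.6×450×1392, 0.6×345×2400) + 1.0×450×330 = min(375.84, 496.8) + 148.5 = 524.34 kN. φR_n = 0.75 × 524.34 = 393.3 kN.
Governing: min(1402.4, 597.8, 376.7, 393.3) = 376.7 kN → net-section rupture.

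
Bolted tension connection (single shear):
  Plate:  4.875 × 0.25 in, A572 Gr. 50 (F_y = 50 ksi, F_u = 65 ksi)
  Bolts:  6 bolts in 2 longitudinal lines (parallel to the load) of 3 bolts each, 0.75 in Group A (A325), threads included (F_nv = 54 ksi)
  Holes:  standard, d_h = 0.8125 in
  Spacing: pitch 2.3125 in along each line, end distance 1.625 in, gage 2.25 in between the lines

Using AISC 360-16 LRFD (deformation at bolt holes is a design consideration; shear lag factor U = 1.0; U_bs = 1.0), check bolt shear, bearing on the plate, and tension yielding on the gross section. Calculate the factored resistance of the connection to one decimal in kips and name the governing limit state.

54.8 kips (gross-section yield governs)

Bolt shear: A_b = π(0.75)²/4 = 0.44179 in². φR_n = 0.75 × 54 × 0.44179 × 6 × 1 = 107.4 kips.
Bearing (0.25 in plate, F_u = 65 ksi): end bolts L_c = 1.625 − 0.8125/2 = 1.21875, R_n = min(1.2×1.21875×0.25×65, 2.4×0.75×0.25×65) = 23.766 kips/bolt; interior L_c = 2.3125 − 0.8125 = 1.5, R_n = 29.25 kips/bolt. φR_n = 0.75 × (2×23.766 + 4×29.25) = 123.4 kips.
Tension yield (gross): A_g = 4.875×0.25 = 1.2188 in². φR_n = 0.90 × 50 × 1.2188 = 54.8 kips.
Governing: min(107.4, 123.4, 54.8) = 54.8 kips → gross-section yield.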